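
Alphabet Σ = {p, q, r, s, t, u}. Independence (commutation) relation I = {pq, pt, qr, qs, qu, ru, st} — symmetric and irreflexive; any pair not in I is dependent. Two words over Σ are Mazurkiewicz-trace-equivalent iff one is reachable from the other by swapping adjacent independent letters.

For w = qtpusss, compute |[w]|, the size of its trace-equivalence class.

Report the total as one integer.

piece 0:q — minimal
piece 1:t rests on {0:q}
piece 2:p — minimal
piece 3:u rests on {1:t, 2:p}
piece 4:s rests on {3:u}
piece 5:s rests on {4:s}
piece 6:s rests on {5:s}
minimal pieces: {0:q, 2:p}
ways to finish when only these pieces remain (= sum over removing one remaining piece with nothing left below it):
  1 left: {6}→1
  2 left: {5,6}→1
  3 left: {4,5,6}→1
  4 left: {3,4,5,6}→1
  5 left: {1,3,4,5,6}→1  {2,3,4,5,6}→1
  placing 0:q first → 2 extensions
  placing 2:p first → 1 extensions
total linear extensions = 3

3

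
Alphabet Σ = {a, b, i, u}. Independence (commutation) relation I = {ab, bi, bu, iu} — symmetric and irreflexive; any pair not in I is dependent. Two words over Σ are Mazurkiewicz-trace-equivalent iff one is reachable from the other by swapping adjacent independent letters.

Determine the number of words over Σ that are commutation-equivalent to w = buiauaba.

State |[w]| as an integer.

piece 0:b — minimal
piece 1:u — minimal
piece 2:i — minimal
piece 3:a rests on {1:u, 2:i}
piece 4:u rests on {3:a}
piece 5:a rests on {4:u}
piece 6:b rests on {0:b}
piece 7:a rests on {5:a}
minimal pieces: {0:b, 1:u, 2:i}
ways to finish when only these pieces remain (= sum over removing one remaining piece with nothing left below it):
  1 left: {6}→1  {7}→1
  2 left: {0,6}→1  {5,7}→1  {6,7}→2
  3 left: {0,6,7}→3  {4,5,7}→1  {5,6,7}→3
  4 left: {0,5,6,7}→6  {3,4,5,7}→1  {4,5,6,7}→4
  5 left: {0,4,5,6,7}→10  {1,3,4,5,7}→1  {2,3,4,5,7}→1  {3,4,5,6,7}→5
  6 left: {0,3,4,5,6,7}→15  {1,2,3,4,5,7}→2  {1,3,4,5,6,7}→6  {2,3,4,5,6,7}→6
  placing 0:b first → 14 extensions
  placing 1:u first → 21 extensions
  placing 2:i first → 21 extensions
total linear extensions = 56

56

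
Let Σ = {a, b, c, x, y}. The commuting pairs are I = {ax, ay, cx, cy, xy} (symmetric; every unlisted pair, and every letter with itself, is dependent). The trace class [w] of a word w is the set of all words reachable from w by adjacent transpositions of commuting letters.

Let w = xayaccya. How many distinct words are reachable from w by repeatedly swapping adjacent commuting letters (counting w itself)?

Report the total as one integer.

piece 0:x — minimal
piece 1:a — minimal
piece 2:y — minimal
piece 3:a rests on {1:a}
piece 4:c rests on {3:a}
piece 5:c rests on {4:c}
piece 6:y rests on {2:y}
piece 7:a rests on {5:c}
minimal pieces: {0:x, 1:a, 2:y}
ways to finish when only these pieces remain (= sum over removing one remaining piece with nothing left below it):
  1 left: {0}→1  {6}→1  {7}→1
  2 left: {0,6}→2  {0,7}→2  {2,6}→1  {5,7}→1  {6,7}→2
  3 left: {0,2,6}→3  {0,5,7}→3  {0,6,7}→6  {2,6,7}→3  {4,5,7}→1  {5,6,7}→3
  4 left: {0,2,6,7}→12  {0,4,5,7}→4  {0,5,6,7}→12  {2,5,6,7}→6  {3,4,5,7}→1  {4,5,6,7}→4
  5 left: {0,2,5,6,7}→30  {0,3,4,5,7}→5  {0,4,5,6,7}→20  {1,3,4,5,7}→1  {2,4,5,6,7}→10  {3,4,5,6,7}→5
  6 left: {0,1,3,4,5,7}→6  {0,2,4,5,6,7}→60  {0,3,4,5,6,7}→30  {1,3,4,5,6,7}→6  {2,3,4,5,6,7}→15
  placing 0:x first → 21 extensions
  placing 1:a first → 105 extensions
  placing 2:y first → 42 extensions
total linear extensions = 168

168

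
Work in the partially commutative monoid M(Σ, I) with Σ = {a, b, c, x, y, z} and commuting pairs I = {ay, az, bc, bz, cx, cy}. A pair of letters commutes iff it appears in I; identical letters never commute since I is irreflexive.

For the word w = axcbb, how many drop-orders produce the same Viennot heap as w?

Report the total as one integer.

4

#0=a has no predecessor
#1=x depends on [0:a]
#2=c depends on [0:a]
#3=b depends on [1:x]
#4=b depends on [3:b]
sources: [0:a]
N(rest) = Σ N(rest − s) over sources s of rest; N(one piece) = 1:
  size 1 → [2]=1  [4]=1
  size 2 → [2,4]=2  [3,4]=1
  size 3 → [1,3,4]=1  [2,3,4]=3
  first=0(a) contributes 4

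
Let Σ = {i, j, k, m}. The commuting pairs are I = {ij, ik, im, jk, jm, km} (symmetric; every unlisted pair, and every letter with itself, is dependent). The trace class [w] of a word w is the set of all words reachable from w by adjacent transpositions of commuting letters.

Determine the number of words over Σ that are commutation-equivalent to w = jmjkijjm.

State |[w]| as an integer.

840

piece 0:j — minimal
piece 1:m — minimal
piece 2:j rests on {0:j}
piece 3:k — minimal
piece 4:i — minimal
piece 5:j rests on {2:j}
piece 6:j rests on {5:j}
piece 7:m rests on {1:m}
minimal pieces: {0:j, 1:m, 3:k, 4:i}
ways to finish when only these pieces remain (= sum over removing one remaining piece with nothing left below it):
  1 left: {3}→1  {4}→1  {6}→1  {7}→1
  2 left: {1,7}→1  {3,4}→2  {3,6}→2  {3,7}→2  {4,6}→2  {4,7}→2  {5,6}→1  {6,7}→2
  3 left: {1,3,7}→3  {1,4,7}→3  {1,6,7}→3  {2,5,6}→1  {3,4,6}→6  {3,4,7}→6  {3,5,6}→3  {3,6,7}→6  {4,5,6}→3  {4,6,7}→6  {5,6,7}→3
  4 left: {0,2,5,6}→1  {1,3,4,7}→12  {1,3,6,7}→12  {1,4,6,7}→12  {1,5,6,7}→6  {2,3,5,6}→4  {2,4,5,6}→4  {2,5,6,7}→4  {3,4,5,6}→12  {3,4,6,7}→24  {3,5,6,7}→12  {4,5,6,7}→12
  5 left: {0,2,3,5,6}→5  {0,2,4,5,6}→5  {0,2,5,6,7}→5  {1,2,5,6,7}→10  {1,3,4,6,7}→60  {1,3,5,6,7}→30  {1,4,5,6,7}→30  {2,3,4,5,6}→20  {2,3,5,6,7}→20  {2,4,5,6,7}→20  {3,4,5,6,7}→60
  6 left: {0,1,2,5,6,7}→15  {0,2,3,4,5,6}→30  {0,2,3,5,6,7}→30  {0,2,4,5,6,7}→30  {1,2,3,5,6,7}→60  {1,2,4,5,6,7}→60  {1,3,4,5,6,7}→180  {2,3,4,5,6,7}→120
  placing 0:j first → 420 extensions
  placing 1:m first → 210 extensions
  placing 3:k first → 105 extensions
  placing 4:i first → 105 extensions
total linear extensions = 840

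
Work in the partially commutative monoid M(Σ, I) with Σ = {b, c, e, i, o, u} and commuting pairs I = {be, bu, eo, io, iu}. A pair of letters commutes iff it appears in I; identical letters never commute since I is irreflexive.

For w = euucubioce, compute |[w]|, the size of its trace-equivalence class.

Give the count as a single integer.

#0=e has no predecessor
#1=u depends on [0:e]
#2=u depends on [1:u]
#3=c depends on [2:u]
#4=u depends on [3:c]
#5=b depends on [3:c]
#6=i depends on [5:b]
#7=o depends on [4:u, 5:b]
#8=c depends on [6:i, 7:o]
#9=e depends on [8:c]
sources: [0:e]
N(rest) = Σ N(rest − s) over sources s of rest; N(one piece) = 1:
  size 1 → [9]=1
  size 2 → [8,9]=1
  size 3 → [6,8,9]=1  [7,8,9]=1
  size 4 → [4,7,8,9]=1  [6,7,8,9]=2
  size 5 → [4,6,7,8,9]=3  [5,6,7,8,9]=2
  size 6 → [4,5,6,7,8,9]=5
  size 7 → [3,4,5,6,7,8,9]=5
  size 8 → [2,3,4,5,6,7,8,9]=5
  first=0(e) contributes 5

5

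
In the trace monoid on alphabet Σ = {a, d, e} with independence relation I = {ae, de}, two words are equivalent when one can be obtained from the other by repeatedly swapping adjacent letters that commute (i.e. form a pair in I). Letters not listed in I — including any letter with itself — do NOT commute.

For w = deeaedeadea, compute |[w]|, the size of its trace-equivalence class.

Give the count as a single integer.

462

#0=d has no predecessor
#1=e has no predecessor
#2=e depends on [1:e]
#3=a depends on [0:d]
#4=e depends on [2:e]
#5=d depends on [3:a]
#6=e depends on [4:e]
#7=a depends on [5:d]
#8=d depends on [7:a]
#9=e depends on [6:e]
#10=a depends on [8:d]
sources: [0:d, 1:e]
N(rest) = Σ N(rest − s) over sources s of rest; N(one piece) = 1:
  size 1 → [9]=1  [10]=1
  size 2 → [6,9]=1  [8,10]=1  [9,10]=2
  size 3 → [4,6,9]=1  [6,9,10]=3  [7,8,10]=1  [8,9,10]=3
  size 4 → [2,4,6,9]=1  [4,6,9,10]=4  [5,7,8,10]=1  [6,8,9,10]=6  [7,8,9,10]=4
  size 5 → [1,2,4,6,9]=1  [2,4,6,9,10]=5  [3,5,7,8,10]=1  [4,6,8,9,10]=10  [5,7,8,9,10]=5  [6,7,8,9,10]=10
  size 6 → [0,3,5,7,8,10]=1  [1,2,4,6,9,10]=6  [2,4,6,8,9,10]=15  [3,5,7,8,9,10]=6  [4,6,7,8,9,10]=20  [5,6,7,8,9,10]=15
  size 7 → [0,3,5,7,8,9,10]=7  [1,2,4,6,8,9,10]=21  [2,4,6,7,8,9,10]=35  [3,5,6,7,8,9,10]=21  [4,5,6,7,8,9,10]=35
  size 8 → [0,3,5,6,7,8,9,10]=28  [1,2,4,6,7,8,9,10]=56  [2,4,5,6,7,8,9,10]=70  [3,4,5,6,7,8,9,10]=56
  size 9 → [0,3,4,5,6,7,8,9,10]=84  [1,2,4,5,6,7,8,9,10]=126  [2,3,4,5,6,7,8,9,10]=126
  first=0(d) contributes 252
  first=1(e) contributes 210
|[w]| = 462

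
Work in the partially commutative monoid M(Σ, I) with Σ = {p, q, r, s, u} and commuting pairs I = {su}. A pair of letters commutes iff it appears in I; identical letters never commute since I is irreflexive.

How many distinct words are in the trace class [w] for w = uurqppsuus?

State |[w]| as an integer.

6

drop 0:u onto floor
drop 1:u onto {0:u}
drop 2:r onto {1:u}
drop 3:q onto {2:r}
drop 4:p onto {3:q}
drop 5:p onto {4:p}
drop 6:s onto {5:p}
drop 7:u onto {5:p}
drop 8:u onto {7:u}
drop 9:s onto {6:s}
ground layer = {0:u}
drop-orders for the pieces not yet dropped (sum over which currently-grounded one goes next):
  1 to go: {8} 1  {9} 1
  2 to go: {6,9} 1  {7,8} 1  {8,9} 2
  3 to go: {6,8,9} 3  {7,8,9} 3
  4 to go: {6,7,8,9} 6
  5 to go: {5,6,7,8,9} 6
  6 to go: {4,5,6,7,8,9} 6
  7 to go: {3,4,5,6,7,8,9} 6
  8 to go: {2,3,4,5,6,7,8,9} 6
  if 0:u drops first: 6 orders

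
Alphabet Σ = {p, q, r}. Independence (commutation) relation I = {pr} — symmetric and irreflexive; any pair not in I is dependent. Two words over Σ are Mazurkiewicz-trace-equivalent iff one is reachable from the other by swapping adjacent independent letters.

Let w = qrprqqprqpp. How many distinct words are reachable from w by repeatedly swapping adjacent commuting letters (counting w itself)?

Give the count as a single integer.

#0=q has no predecessor
#1=r depends on [0:q]
#2=p depends on [0:q]
#3=r depends on [1:r]
#4=q depends on [2:p, 3:r]
#5=q depends on [4:q]
#6=p depends on [5:q]
#7=r depends on [5:q]
#8=q depends on [6:p, 7:r]
#9=p depends on [8:q]
#10=p depends on [9:p]
sources: [0:q]
N(rest) = Σ N(rest − s) over sources s of rest; N(one piece) = 1:
  size 1 → [10]=1
  size 2 → [9,10]=1
  size 3 → [8,9,10]=1
  size 4 → [6,8,9,10]=1  [7,8,9,10]=1
  size 5 → [6,7,8,9,10]=2
  size 6 → [5,6,7,8,9,10]=2
  size 7 → [4,5,6,7,8,9,10]=2
  size 8 → [2,4,5,6,7,8,9,10]=2  [3,4,5,6,7,8,9,10]=2
  size 9 → [1,3,4,5,6,7,8,9,10]=2  [2,3,4,5,6,7,8,9,10]=4
  first=0(q) contributes 6

6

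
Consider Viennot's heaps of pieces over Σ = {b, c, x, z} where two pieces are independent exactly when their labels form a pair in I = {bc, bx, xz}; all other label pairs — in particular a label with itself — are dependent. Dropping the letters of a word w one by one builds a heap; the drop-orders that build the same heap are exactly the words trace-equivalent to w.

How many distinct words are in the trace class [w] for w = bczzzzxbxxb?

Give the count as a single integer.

#0=b has no predecessor
#1=c has no predecessor
#2=z depends on [0:b, 1:c]
#3=z depends on [2:z]
#4=z depends on [3:z]
#5=z depends on [4:z]
#6=x depends on [1:c]
#7=b depends on [5:z]
#8=x depends on [6:x]
#9=x depends on [8:x]
#10=b depends on [7:b]
sources: [0:b, 1:c]
N(rest) = Σ N(rest − s) over sources s of rest; N(one piece) = 1:
  size 1 → [9]=1  [10]=1
  size 2 → [7,10]=1  [8,9]=1  [9,10]=2
  size 3 → [5,7,10]=1  [6,8,9]=1  [7,9,10]=3  [8,9,10]=3
  size 4 → [4,5,7,10]=1  [5,7,9,10]=4  [6,8,9,10]=4  [7,8,9,10]=6
  size 5 → [3,4,5,7,10]=1  [4,5,7,9,10]=5  [5,7,8,9,10]=10  [6,7,8,9,10]=10
  size 6 → [2,3,4,5,7,10]=1  [3,4,5,7,9,10]=6  [4,5,7,8,9,10]=15  [5,6,7,8,9,10]=20
  size 7 → [0,2,3,4,5,7,10]=1  [2,3,4,5,7,9,10]=7  [3,4,5,7,8,9,10]=21  [4,5,6,7,8,9,10]=35
  size 8 → [0,2,3,4,5,7,9,10]=8  [2,3,4,5,7,8,9,10]=28  [3,4,5,6,7,8,9,10]=56
  size 9 → [0,2,3,4,5,7,8,9,10]=36  [2,3,4,5,6,7,8,9,10]=84
  first=0(b) contributes 84
  first=1(c) contributes 120
|[w]| = 204

204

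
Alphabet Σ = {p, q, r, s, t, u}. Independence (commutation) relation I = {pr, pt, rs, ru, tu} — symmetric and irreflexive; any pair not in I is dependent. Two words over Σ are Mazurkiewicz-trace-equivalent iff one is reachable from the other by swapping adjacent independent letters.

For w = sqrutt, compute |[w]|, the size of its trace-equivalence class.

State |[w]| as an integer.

0(s) covers ∅
1(q) covers 0:s
2(r) covers 1:q
3(u) covers 1:q
4(t) covers 2:r
5(t) covers 4:t
floor of heap: 0:s
completions by unplaced set U, small U first (add the entries for U minus each lowest piece of U):
  |U|=1: {3}:1  {5}:1
  |U|=2: {3,5}:2  {4,5}:1
  |U|=3: {2,4,5}:1  {3,4,5}:3
  |U|=4: {2,3,4,5}:4
  start at 0(s): 4

4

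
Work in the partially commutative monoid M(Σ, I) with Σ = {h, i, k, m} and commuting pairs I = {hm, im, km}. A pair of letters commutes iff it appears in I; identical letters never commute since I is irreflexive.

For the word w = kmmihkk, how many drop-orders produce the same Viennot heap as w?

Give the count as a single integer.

21

0(k) covers ∅
1(m) covers ∅
2(m) covers 1:m
3(i) covers 0:k
4(h) covers 3:i
5(k) covers 4:h
6(k) covers 5:k
floor of heap: 0:k, 1:m
completions by unplaced set U, small U first (add the entries for U minus each lowest piece of U):
  |U|=1: {2}:1  {6}:1
  |U|=2: {1,2}:1  {2,6}:2  {5,6}:1
  |U|=3: {1,2,6}:3  {2,5,6}:3  {4,5,6}:1
  |U|=4: {1,2,5,6}:6  {2,4,5,6}:4  {3,4,5,6}:1
  |U|=5: {0,3,4,5,6}:1  {1,2,4,5,6}:10  {2,3,4,5,6}:5
  start at 0(k): 15
  start at 1(m): 6
sum over floor = 21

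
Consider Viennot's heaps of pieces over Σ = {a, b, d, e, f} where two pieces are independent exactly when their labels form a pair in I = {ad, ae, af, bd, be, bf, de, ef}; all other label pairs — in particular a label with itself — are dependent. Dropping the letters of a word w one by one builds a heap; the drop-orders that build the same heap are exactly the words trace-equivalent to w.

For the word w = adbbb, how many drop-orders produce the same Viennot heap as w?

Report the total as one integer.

#0=a has no predecessor
#1=d has no predecessor
#2=b depends on [0:a]
#3=b depends on [2:b]
#4=b depends on [3:b]
sources: [0:a, 1:d]
N(rest) = Σ N(rest − s) over sources s of rest; N(one piece) = 1:
  size 1 → [1]=1  [4]=1
  size 2 → [1,4]=2  [3,4]=1
  size 3 → [1,3,4]=3  [2,3,4]=1
  first=0(a) contributes 4
  first=1(d) contributes 1
|[w]| = 5

5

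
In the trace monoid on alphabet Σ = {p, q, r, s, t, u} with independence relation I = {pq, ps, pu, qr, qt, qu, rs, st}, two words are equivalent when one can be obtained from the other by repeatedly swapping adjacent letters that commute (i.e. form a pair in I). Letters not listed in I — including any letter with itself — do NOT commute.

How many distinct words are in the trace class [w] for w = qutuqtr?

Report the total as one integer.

21

piece 0:q — minimal
piece 1:u — minimal
piece 2:t rests on {1:u}
piece 3:u rests on {2:t}
piece 4:q rests on {0:q}
piece 5:t rests on {3:u}
piece 6:r rests on {5:t}
minimal pieces: {0:q, 1:u}
ways to finish when only these pieces remain (= sum over removing one remaining piece with nothing left below it):
  1 left: {4}→1  {6}→1
  2 left: {0,4}→1  {4,6}→2  {5,6}→1
  3 left: {0,4,6}→3  {3,5,6}→1  {4,5,6}→3
  4 left: {0,4,5,6}→6  {2,3,5,6}→1  {3,4,5,6}→4
  5 left: {0,3,4,5,6}→10  {1,2,3,5,6}→1  {2,3,4,5,6}→5
  placing 0:q first → 6 extensions
  placing 1:u first → 15 extensions
total linear extensions = 21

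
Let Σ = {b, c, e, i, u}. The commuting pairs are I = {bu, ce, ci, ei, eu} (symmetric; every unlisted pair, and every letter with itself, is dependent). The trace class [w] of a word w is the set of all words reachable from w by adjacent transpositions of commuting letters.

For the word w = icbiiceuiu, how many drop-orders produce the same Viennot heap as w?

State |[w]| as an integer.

42

piece 0:i — minimal
piece 1:c — minimal
piece 2:b rests on {0:i, 1:c}
piece 3:i rests on {2:b}
piece 4:i rests on {3:i}
piece 5:c rests on {2:b}
piece 6:e rests on {2:b}
piece 7:u rests on {4:i, 5:c}
piece 8:i rests on {7:u}
piece 9:u rests on {8:i}
minimal pieces: {0:i, 1:c}
ways to finish when only these pieces remain (= sum over removing one remaining piece with nothing left below it):
  1 left: {6}→1  {9}→1
  2 left: {6,9}→2  {8,9}→1
  3 left: {6,8,9}→3  {7,8,9}→1
  4 left: {4,7,8,9}→1  {5,7,8,9}→1  {6,7,8,9}→4
  5 left: {3,4,7,8,9}→1  {4,5,7,8,9}→2  {4,6,7,8,9}→5  {5,6,7,8,9}→5
  6 left: {3,4,5,7,8,9}→3  {3,4,6,7,8,9}→6  {4,5,6,7,8,9}→12
  7 left: {3,4,5,6,7,8,9}→21
  8 left: {2,3,4,5,6,7,8,9}→21
  placing 0:i first → 21 extensions
  placing 1:c first → 21 extensions
total linear extensions = 42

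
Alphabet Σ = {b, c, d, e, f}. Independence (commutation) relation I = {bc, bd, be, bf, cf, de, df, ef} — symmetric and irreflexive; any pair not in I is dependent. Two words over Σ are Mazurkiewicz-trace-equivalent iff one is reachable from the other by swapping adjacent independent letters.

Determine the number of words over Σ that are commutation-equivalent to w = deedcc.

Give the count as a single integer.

6

drop 0:d onto floor
drop 1:e onto floor
drop 2:e onto {1:e}
drop 3:d onto {0:d}
drop 4:c onto {2:e, 3:d}
drop 5:c onto {4:c}
ground layer = {0:d, 1:e}
drop-orders for the pieces not yet dropped (sum over which currently-grounded one goes next):
  1 to go: {5} 1
  2 to go: {4,5} 1
  3 to go: {2,4,5} 1  {3,4,5} 1
  4 to go: {0,3,4,5} 1  {1,2,4,5} 1  {2,3,4,5} 2
  if 0:d drops first: 3 orders
  if 1:e drops first: 3 orders
heap linearizations: 6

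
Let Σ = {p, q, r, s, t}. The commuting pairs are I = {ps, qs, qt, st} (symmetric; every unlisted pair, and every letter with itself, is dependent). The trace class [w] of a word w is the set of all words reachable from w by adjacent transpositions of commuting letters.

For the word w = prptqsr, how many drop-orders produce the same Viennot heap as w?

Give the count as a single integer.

8

drop 0:p onto floor
drop 1:r onto {0:p}
drop 2:p onto {1:r}
drop 3:t onto {2:p}
drop 4:q onto {2:p}
drop 5:s onto {1:r}
drop 6:r onto {3:t, 4:q, 5:s}
ground layer = {0:p}
drop-orders for the pieces not yet dropped (sum over which currently-grounded one goes next):
  1 to go: {6} 1
  2 to go: {3,6} 1  {4,6} 1  {5,6} 1
  3 to go: {3,4,6} 2  {3,5,6} 2  {4,5,6} 2
  4 to go: {2,3,4,6} 2  {3,4,5,6} 6
  5 to go: {2,3,4,5,6} 8
  if 0:p drops first: 8 orders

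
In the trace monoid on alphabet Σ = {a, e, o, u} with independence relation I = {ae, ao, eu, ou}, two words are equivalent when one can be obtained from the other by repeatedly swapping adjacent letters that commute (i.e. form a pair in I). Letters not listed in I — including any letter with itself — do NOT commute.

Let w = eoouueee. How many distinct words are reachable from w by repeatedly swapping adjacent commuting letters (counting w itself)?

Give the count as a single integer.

28

#0=e has no predecessor
#1=o depends on [0:e]
#2=o depends on [1:o]
#3=u has no predecessor
#4=u depends on [3:u]
#5=e depends on [2:o]
#6=e depends on [5:e]
#7=e depends on [6:e]
sources: [0:e, 3:u]
N(rest) = Σ N(rest − s) over sources s of rest; N(one piece) = 1:
  size 1 → [4]=1  [7]=1
  size 2 → [3,4]=1  [4,7]=2  [6,7]=1
  size 3 → [3,4,7]=3  [4,6,7]=3  [5,6,7]=1
  size 4 → [2,5,6,7]=1  [3,4,6,7]=6  [4,5,6,7]=4
  size 5 → [1,2,5,6,7]=1  [2,4,5,6,7]=5  [3,4,5,6,7]=10
  size 6 → [0,1,2,5,6,7]=1  [1,2,4,5,6,7]=6  [2,3,4,5,6,7]=15
  first=0(e) contributes 21
  first=3(u) contributes 7
|[w]| = 28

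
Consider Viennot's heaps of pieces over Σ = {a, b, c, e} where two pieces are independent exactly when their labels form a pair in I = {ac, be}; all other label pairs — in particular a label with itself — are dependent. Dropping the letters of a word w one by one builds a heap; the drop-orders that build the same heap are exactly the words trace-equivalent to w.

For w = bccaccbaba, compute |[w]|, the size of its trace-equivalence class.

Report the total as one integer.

drop 0:b onto floor
drop 1:c onto {0:b}
drop 2:c onto {1:c}
drop 3:a onto {0:b}
drop 4:c onto {2:c}
drop 5:c onto {4:c}
drop 6:b onto {3:a, 5:c}
drop 7:a onto {6:b}
drop 8:b onto {7:a}
drop 9:a onto {8:b}
ground layer = {0:b}
drop-orders for the pieces not yet dropped (sum over which currently-grounded one goes next):
  1 to go: {9} 1
  2 to go: {8,9} 1
  3 to go: {7,8,9} 1
  4 to go: {6,7,8,9} 1
  5 to go: {3,6,7,8,9} 1  {5,6,7,8,9} 1
  6 to go: {3,5,6,7,8,9} 2  {4,5,6,7,8,9} 1
  7 to go: {2,4,5,6,7,8,9} 1  {3,4,5,6,7,8,9} 3
  8 to go: {1,2,4,5,6,7,8,9} 1  {2,3,4,5,6,7,8,9} 4
  if 0:b drops first: 5 orders

5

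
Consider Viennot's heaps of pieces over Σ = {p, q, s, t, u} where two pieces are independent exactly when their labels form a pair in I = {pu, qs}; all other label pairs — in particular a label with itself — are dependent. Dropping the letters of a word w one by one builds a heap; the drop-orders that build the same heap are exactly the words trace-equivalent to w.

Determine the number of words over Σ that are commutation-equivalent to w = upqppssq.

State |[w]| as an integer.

6

0(u) covers ∅
1(p) covers ∅
2(q) covers 0:u, 1:p
3(p) covers 2:q
4(p) covers 3:p
5(s) covers 4:p
6(s) covers 5:s
7(q) covers 4:p
floor of heap: 0:u, 1:p
completions by unplaced set U, small U first (add the entries for U minus each lowest piece of U):
  |U|=1: {6}:1  {7}:1
  |U|=2: {5,6}:1  {6,7}:2
  |U|=3: {5,6,7}:3
  |U|=4: {4,5,6,7}:3
  |U|=5: {3,4,5,6,7}:3
  |U|=6: {2,3,4,5,6,7}:3
  start at 0(u): 3
  start at 1(p): 3
sum over floor = 6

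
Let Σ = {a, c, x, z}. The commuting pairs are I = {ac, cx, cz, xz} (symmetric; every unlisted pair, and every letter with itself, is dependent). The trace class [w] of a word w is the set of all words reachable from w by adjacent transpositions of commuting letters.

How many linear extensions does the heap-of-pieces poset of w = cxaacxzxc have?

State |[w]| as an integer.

252

#0=c has no predecessor
#1=x has no predecessor
#2=a depends on [1:x]
#3=a depends on [2:a]
#4=c depends on [0:c]
#5=x depends on [3:a]
#6=z depends on [3:a]
#7=x depends on [5:x]
#8=c depends on [4:c]
sources: [0:c, 1:x]
N(rest) = Σ N(rest − s) over sources s of rest; N(one piece) = 1:
  size 1 → [6]=1  [7]=1  [8]=1
  size 2 → [4,8]=1  [5,7]=1  [6,7]=2  [6,8]=2  [7,8]=2
  size 3 → [0,4,8]=1  [4,6,8]=3  [4,7,8]=3  [5,6,7]=3  [5,7,8]=3  [6,7,8]=6
  size 4 → [0,4,6,8]=4  [0,4,7,8]=4  [3,5,6,7]=3  [4,5,7,8]=6  [4,6,7,8]=12  [5,6,7,8]=12
  size 5 → [0,4,5,7,8]=10  [0,4,6,7,8]=20  [2,3,5,6,7]=3  [3,5,6,7,8]=15  [4,5,6,7,8]=30
  size 6 → [0,4,5,6,7,8]=60  [1,2,3,5,6,7]=3  [2,3,5,6,7,8]=18  [3,4,5,6,7,8]=45
  size 7 → [0,3,4,5,6,7,8]=105  [1,2,3,5,6,7,8]=21  [2,3,4,5,6,7,8]=63
  first=0(c) contributes 84
  first=1(x) contributes 168
|[w]| = 252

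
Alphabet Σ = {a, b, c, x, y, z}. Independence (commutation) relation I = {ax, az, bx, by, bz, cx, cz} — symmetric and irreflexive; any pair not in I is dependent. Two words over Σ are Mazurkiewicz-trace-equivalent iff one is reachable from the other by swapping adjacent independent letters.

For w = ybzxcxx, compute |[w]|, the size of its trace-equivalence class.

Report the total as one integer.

20

drop 0:y onto floor
drop 1:b onto floor
drop 2:z onto {0:y}
drop 3:x onto {2:z}
drop 4:c onto {0:y, 1:b}
drop 5:x onto {3:x}
drop 6:x onto {5:x}
ground layer = {0:y, 1:b}
drop-orders for the pieces not yet dropped (sum over which currently-grounded one goes next):
  1 to go: {4} 1  {6} 1
  2 to go: {1,4} 1  {4,6} 2  {5,6} 1
  3 to go: {1,4,6} 3  {3,5,6} 1  {4,5,6} 3
  4 to go: {1,4,5,6} 6  {2,3,5,6} 1  {3,4,5,6} 4
  5 to go: {1,3,4,5,6} 10  {2,3,4,5,6} 5
  if 0:y drops first: 15 orders
  if 1:b drops first: 5 orders
heap linearizations: 20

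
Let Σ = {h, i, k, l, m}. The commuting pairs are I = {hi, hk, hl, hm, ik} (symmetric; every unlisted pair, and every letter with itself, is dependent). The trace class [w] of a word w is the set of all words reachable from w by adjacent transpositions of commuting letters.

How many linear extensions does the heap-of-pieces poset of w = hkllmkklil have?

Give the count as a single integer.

10

#0=h has no predecessor
#1=k has no predecessor
#2=l depends on [1:k]
#3=l depends on [2:l]
#4=m depends on [3:l]
#5=k depends on [4:m]
#6=k depends on [5:k]
#7=l depends on [6:k]
#8=i depends on [7:l]
#9=l depends on [8:i]
sources: [0:h, 1:k]
N(rest) = Σ N(rest − s) over sources s of rest; N(one piece) = 1:
  size 1 → [0]=1  [9]=1
  size 2 → [0,9]=2  [8,9]=1
  size 3 → [0,8,9]=3  [7,8,9]=1
  size 4 → [0,7,8,9]=4  [6,7,8,9]=1
  size 5 → [0,6,7,8,9]=5  [5,6,7,8,9]=1
  size 6 → [0,5,6,7,8,9]=6  [4,5,6,7,8,9]=1
  size 7 → [0,4,5,6,7,8,9]=7  [3,4,5,6,7,8,9]=1
  size 8 → [0,3,4,5,6,7,8,9]=8  [2,3,4,5,6,7,8,9]=1
  first=0(h) contributes 1
  first=1(k) contributes 9
|[w]| = 10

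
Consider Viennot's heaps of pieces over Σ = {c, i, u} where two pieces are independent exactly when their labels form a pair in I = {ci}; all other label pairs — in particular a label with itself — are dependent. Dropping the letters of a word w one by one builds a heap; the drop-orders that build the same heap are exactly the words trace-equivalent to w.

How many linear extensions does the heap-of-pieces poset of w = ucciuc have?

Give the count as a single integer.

#0=u has no predecessor
#1=c depends on [0:u]
#2=c depends on [1:c]
#3=i depends on [0:u]
#4=u depends on [2:c, 3:i]
#5=c depends on [4:u]
sources: [0:u]
N(rest) = Σ N(rest − s) over sources s of rest; N(one piece) = 1:
  size 1 → [5]=1
  size 2 → [4,5]=1
  size 3 → [2,4,5]=1  [3,4,5]=1
  size 4 → [1,2,4,5]=1  [2,3,4,5]=2
  first=0(u) contributes 3

3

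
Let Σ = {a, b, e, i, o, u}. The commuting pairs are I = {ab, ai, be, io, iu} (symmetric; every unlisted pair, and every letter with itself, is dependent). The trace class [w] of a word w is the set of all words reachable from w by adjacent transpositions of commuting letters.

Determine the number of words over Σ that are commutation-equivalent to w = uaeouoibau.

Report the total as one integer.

0(u) covers ∅
1(a) covers 0:u
2(e) covers 1:a
3(o) covers 2:e
4(u) covers 3:o
5(o) covers 4:u
6(i) covers 2:e
7(b) covers 5:o, 6:i
8(a) covers 5:o
9(u) covers 7:b, 8:a
floor of heap: 0:u
completions by unplaced set U, small U first (add the entries for U minus each lowest piece of U):
  |U|=1: {9}:1
  |U|=2: {7,9}:1  {8,9}:1
  |U|=3: {6,7,9}:1  {7,8,9}:2
  |U|=4: {5,7,8,9}:2  {6,7,8,9}:3
  |U|=5: {4,5,7,8,9}:2  {5,6,7,8,9}:5
  |U|=6: {3,4,5,7,8,9}:2  {4,5,6,7,8,9}:7
  |U|=7: {3,4,5,6,7,8,9}:9
  |U|=8: {2,3,4,5,6,7,8,9}:9
  start at 0(u): 9

9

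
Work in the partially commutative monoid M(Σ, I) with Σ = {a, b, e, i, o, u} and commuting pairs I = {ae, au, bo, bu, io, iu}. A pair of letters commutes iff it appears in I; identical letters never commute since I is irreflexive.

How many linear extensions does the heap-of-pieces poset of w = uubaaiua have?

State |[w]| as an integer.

drop 0:u onto floor
drop 1:u onto {0:u}
drop 2:b onto floor
drop 3:a onto {2:b}
drop 4:a onto {3:a}
drop 5:i onto {4:a}
drop 6:u onto {1:u}
drop 7:a onto {5:i}
ground layer = {0:u, 2:b}
drop-orders for the pieces not yet dropped (sum over which currently-grounded one goes next):
  1 to go: {6} 1  {7} 1
  2 to go: {1,6} 1  {5,7} 1  {6,7} 2
  3 to go: {0,1,6} 1  {1,6,7} 3  {4,5,7} 1  {5,6,7} 3
  4 to go: {0,1,6,7} 4  {1,5,6,7} 6  {3,4,5,7} 1  {4,5,6,7} 4
  5 to go: {0,1,5,6,7} 10  {1,4,5,6,7} 10  {2,3,4,5,7} 1  {3,4,5,6,7} 5
  6 to go: {0,1,4,5,6,7} 20  {1,3,4,5,6,7} 15  {2,3,4,5,6,7} 6
  if 0:u drops first: 21 orders
  if 2:b drops first: 35 orders
heap linearizations: 56

56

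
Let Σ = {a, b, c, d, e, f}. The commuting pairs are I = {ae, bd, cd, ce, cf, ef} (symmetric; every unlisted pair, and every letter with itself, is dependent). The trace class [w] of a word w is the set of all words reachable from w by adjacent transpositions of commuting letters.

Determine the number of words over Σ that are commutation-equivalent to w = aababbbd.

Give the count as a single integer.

0(a) covers ∅
1(a) covers 0:a
2(b) covers 1:a
3(a) covers 2:b
4(b) covers 3:a
5(b) covers 4:b
6(b) covers 5:b
7(d) covers 3:a
floor of heap: 0:a
completions by unplaced set U, small U first (add the entries for U minus each lowest piece of U):
  |U|=1: {6}:1  {7}:1
  |U|=2: {5,6}:1  {6,7}:2
  |U|=3: {4,5,6}:1  {5,6,7}:3
  |U|=4: {4,5,6,7}:4
  |U|=5: {3,4,5,6,7}:4
  |U|=6: {2,3,4,5,6,7}:4
  start at 0(a): 4

4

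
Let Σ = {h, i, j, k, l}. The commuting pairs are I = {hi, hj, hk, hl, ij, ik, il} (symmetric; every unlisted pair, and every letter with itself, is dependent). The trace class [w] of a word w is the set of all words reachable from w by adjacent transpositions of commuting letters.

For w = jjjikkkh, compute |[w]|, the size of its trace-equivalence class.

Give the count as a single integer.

56

piece 0:j — minimal
piece 1:j rests on {0:j}
piece 2:j rests on {1:j}
piece 3:i — minimal
piece 4:k rests on {2:j}
piece 5:k rests on {4:k}
piece 6:k rests on {5:k}
piece 7:h — minimal
minimal pieces: {0:j, 3:i, 7:h}
ways to finish when only these pieces remain (= sum over removing one remaining piece with nothing left below it):
  1 left: {3}→1  {6}→1  {7}→1
  2 left: {3,6}→2  {3,7}→2  {5,6}→1  {6,7}→2
  3 left: {3,5,6}→3  {3,6,7}→6  {4,5,6}→1  {5,6,7}→3
  4 left: {2,4,5,6}→1  {3,4,5,6}→4  {3,5,6,7}→12  {4,5,6,7}→4
  5 left: {1,2,4,5,6}→1  {2,3,4,5,6}→5  {2,4,5,6,7}→5  {3,4,5,6,7}→20
  6 left: {0,1,2,4,5,6}→1  {1,2,3,4,5,6}→6  {1,2,4,5,6,7}→6  {2,3,4,5,6,7}→30
  placing 0:j first → 42 extensions
  placing 3:i first → 7 extensions
  placing 7:h first → 7 extensions
total linear extensions = 56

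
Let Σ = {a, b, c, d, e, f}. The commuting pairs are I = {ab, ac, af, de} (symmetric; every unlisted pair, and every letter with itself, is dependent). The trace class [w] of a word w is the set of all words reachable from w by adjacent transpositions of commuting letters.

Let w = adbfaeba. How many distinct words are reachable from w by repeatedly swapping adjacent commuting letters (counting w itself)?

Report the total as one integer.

6

#0=a has no predecessor
#1=d depends on [0:a]
#2=b depends on [1:d]
#3=f depends on [2:b]
#4=a depends on [1:d]
#5=e depends on [3:f, 4:a]
#6=b depends on [5:e]
#7=a depends on [5:e]
sources: [0:a]
N(rest) = Σ N(rest − s) over sources s of rest; N(one piece) = 1:
  size 1 → [6]=1  [7]=1
  size 2 → [6,7]=2
  size 3 → [5,6,7]=2
  size 4 → [3,5,6,7]=2  [4,5,6,7]=2
  size 5 → [2,3,5,6,7]=2  [3,4,5,6,7]=4
  size 6 → [2,3,4,5,6,7]=6
  first=0(a) contributes 6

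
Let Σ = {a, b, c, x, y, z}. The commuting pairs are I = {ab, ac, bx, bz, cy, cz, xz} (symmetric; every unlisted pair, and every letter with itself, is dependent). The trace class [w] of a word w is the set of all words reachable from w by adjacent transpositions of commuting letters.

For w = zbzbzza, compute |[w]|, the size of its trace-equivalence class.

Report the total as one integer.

21

#0=z has no predecessor
#1=b has no predecessor
#2=z depends on [0:z]
#3=b depends on [1:b]
#4=z depends on [2:z]
#5=z depends on [4:z]
#6=a depends on [5:z]
sources: [0:z, 1:b]
N(rest) = Σ N(rest − s) over sources s of rest; N(one piece) = 1:
  size 1 → [3]=1  [6]=1
  size 2 → [1,3]=1  [3,6]=2  [5,6]=1
  size 3 → [1,3,6]=3  [3,5,6]=3  [4,5,6]=1
  size 4 → [1,3,5,6]=6  [2,4,5,6]=1  [3,4,5,6]=4
  size 5 → [0,2,4,5,6]=1  [1,3,4,5,6]=10  [2,3,4,5,6]=5
  first=0(z) contributes 15
  first=1(b) contributes 6
|[w]| = 21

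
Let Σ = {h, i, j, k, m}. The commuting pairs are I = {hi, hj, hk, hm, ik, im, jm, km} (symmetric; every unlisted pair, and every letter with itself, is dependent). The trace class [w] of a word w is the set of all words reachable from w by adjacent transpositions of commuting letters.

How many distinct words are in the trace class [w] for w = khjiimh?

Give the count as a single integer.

105

0(k) covers ∅
1(h) covers ∅
2(j) covers 0:k
3(i) covers 2:j
4(i) covers 3:i
5(m) covers ∅
6(h) covers 1:h
floor of heap: 0:k, 1:h, 5:m
completions by unplaced set U, small U first (add the entries for U minus each lowest piece of U):
  |U|=1: {4}:1  {5}:1  {6}:1
  |U|=2: {1,6}:1  {3,4}:1  {4,5}:2  {4,6}:2  {5,6}:2
  |U|=3: {1,4,6}:3  {1,5,6}:3  {2,3,4}:1  {3,4,5}:3  {3,4,6}:3  {4,5,6}:6
  |U|=4: {0,2,3,4}:1  {1,3,4,6}:6  {1,4,5,6}:12  {2,3,4,5}:4  {2,3,4,6}:4  {3,4,5,6}:12
  |U|=5: {0,2,3,4,5}:5  {0,2,3,4,6}:5  {1,2,3,4,6}:10  {1,3,4,5,6}:30  {2,3,4,5,6}:20
  start at 0(k): 60
  start at 1(h): 30
  start at 5(m): 15
sum over floor = 105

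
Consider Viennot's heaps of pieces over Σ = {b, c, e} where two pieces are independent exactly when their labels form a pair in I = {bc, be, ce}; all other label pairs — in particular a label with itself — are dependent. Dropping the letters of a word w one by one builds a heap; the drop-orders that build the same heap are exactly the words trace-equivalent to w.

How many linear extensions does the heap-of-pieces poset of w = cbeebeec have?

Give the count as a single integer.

420

0(c) covers ∅
1(b) covers ∅
2(e) covers ∅
3(e) covers 2:e
4(b) covers 1:b
5(e) covers 3:e
6(e) covers 5:e
7(c) covers 0:c
floor of heap: 0:c, 1:b, 2:e
completions by unplaced set U, small U first (add the entries for U minus each lowest piece of U):
  |U|=1: {4}:1  {6}:1  {7}:1
  |U|=2: {0,7}:1  {1,4}:1  {4,6}:2  {4,7}:2  {5,6}:1  {6,7}:2
  |U|=3: {0,4,7}:3  {0,6,7}:3  {1,4,6}:3  {1,4,7}:3  {3,5,6}:1  {4,5,6}:3  {4,6,7}:6  {5,6,7}:3
  |U|=4: {0,1,4,7}:6  {0,4,6,7}:12  {0,5,6,7}:6  {1,4,5,6}:6  {1,4,6,7}:12  {2,3,5,6}:1  {3,4,5,6}:4  {3,5,6,7}:4  {4,5,6,7}:12
  |U|=5: {0,1,4,6,7}:30  {0,3,5,6,7}:10  {0,4,5,6,7}:30  {1,3,4,5,6}:10  {1,4,5,6,7}:30  {2,3,4,5,6}:5  {2,3,5,6,7}:5  {3,4,5,6,7}:20
  |U|=6: {0,1,4,5,6,7}:90  {0,2,3,5,6,7}:15  {0,3,4,5,6,7}:60  {1,2,3,4,5,6}:15  {1,3,4,5,6,7}:60  {2,3,4,5,6,7}:30
  start at 0(c): 105
  start at 1(b): 105
  start at 2(e): 210
sum over floor = 420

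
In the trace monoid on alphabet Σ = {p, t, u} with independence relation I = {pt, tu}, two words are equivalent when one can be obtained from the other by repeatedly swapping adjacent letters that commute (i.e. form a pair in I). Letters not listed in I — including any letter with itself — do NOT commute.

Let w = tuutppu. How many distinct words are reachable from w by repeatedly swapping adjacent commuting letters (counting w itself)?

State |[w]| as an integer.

21

#0=t has no predecessor
#1=u has no predecessor
#2=u depends on [1:u]
#3=t depends on [0:t]
#4=p depends on [2:u]
#5=p depends on [4:p]
#6=u depends on [5:p]
sources: [0:t, 1:u]
N(rest) = Σ N(rest − s) over sources s of rest; N(one piece) = 1:
  size 1 → [3]=1  [6]=1
  size 2 → [0,3]=1  [3,6]=2  [5,6]=1
  size 3 → [0,3,6]=3  [3,5,6]=3  [4,5,6]=1
  size 4 → [0,3,5,6]=6  [2,4,5,6]=1  [3,4,5,6]=4
  size 5 → [0,3,4,5,6]=10  [1,2,4,5,6]=1  [2,3,4,5,6]=5
  first=0(t) contributes 6
  first=1(u) contributes 15
|[w]| = 21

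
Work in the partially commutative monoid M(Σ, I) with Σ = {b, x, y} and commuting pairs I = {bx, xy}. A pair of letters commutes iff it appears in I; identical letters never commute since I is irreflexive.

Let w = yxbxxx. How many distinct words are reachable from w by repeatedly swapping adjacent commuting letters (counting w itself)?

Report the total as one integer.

15

#0=y has no predecessor
#1=x has no predecessor
#2=b depends on [0:y]
#3=x depends on [1:x]
#4=x depends on [3:x]
#5=x depends on [4:x]
sources: [0:y, 1:x]
N(rest) = Σ N(rest − s) over sources s of rest; N(one piece) = 1:
  size 1 → [2]=1  [5]=1
  size 2 → [0,2]=1  [2,5]=2  [4,5]=1
  size 3 → [0,2,5]=3  [2,4,5]=3  [3,4,5]=1
  size 4 → [0,2,4,5]=6  [1,3,4,5]=1  [2,3,4,5]=4
  first=0(y) contributes 5
  first=1(x) contributes 10
|[w]| = 15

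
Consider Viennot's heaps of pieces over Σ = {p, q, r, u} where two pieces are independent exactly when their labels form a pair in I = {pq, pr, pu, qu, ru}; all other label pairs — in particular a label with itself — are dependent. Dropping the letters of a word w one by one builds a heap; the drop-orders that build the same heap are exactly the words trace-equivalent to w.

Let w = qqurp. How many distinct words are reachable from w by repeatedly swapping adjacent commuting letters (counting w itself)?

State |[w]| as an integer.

20

0(q) covers ∅
1(q) covers 0:q
2(u) covers ∅
3(r) covers 1:q
4(p) covers ∅
floor of heap: 0:q, 2:u, 4:p
completions by unplaced set U, small U first (add the entries for U minus each lowest piece of U):
  |U|=1: {2}:1  {3}:1  {4}:1
  |U|=2: {1,3}:1  {2,3}:2  {2,4}:2  {3,4}:2
  |U|=3: {0,1,3}:1  {1,2,3}:3  {1,3,4}:3  {2,3,4}:6
  start at 0(q): 12
  start at 2(u): 4
  start at 4(p): 4
sum over floor = 20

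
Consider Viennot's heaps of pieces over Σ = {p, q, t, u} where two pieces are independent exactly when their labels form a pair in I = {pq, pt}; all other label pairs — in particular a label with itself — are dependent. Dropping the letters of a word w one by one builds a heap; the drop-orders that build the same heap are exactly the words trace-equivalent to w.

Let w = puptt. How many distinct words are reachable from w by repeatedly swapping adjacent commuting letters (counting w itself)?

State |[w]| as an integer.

#0=p has no predecessor
#1=u depends on [0:p]
#2=p depends on [1:u]
#3=t depends on [1:u]
#4=t depends on [3:t]
sources: [0:p]
N(rest) = Σ N(rest − s) over sources s of rest; N(one piece) = 1:
  size 1 → [2]=1  [4]=1
  size 2 → [2,4]=2  [3,4]=1
  size 3 → [2,3,4]=3
  first=0(p) contributes 3

3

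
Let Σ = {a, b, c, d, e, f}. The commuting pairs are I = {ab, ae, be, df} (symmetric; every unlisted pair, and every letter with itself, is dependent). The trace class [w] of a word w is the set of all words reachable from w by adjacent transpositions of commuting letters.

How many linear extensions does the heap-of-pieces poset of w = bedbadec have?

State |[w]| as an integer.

piece 0:b — minimal
piece 1:e — minimal
piece 2:d rests on {0:b, 1:e}
piece 3:b rests on {2:d}
piece 4:a rests on {2:d}
piece 5:d rests on {3:b, 4:a}
piece 6:e rests on {5:d}
piece 7:c rests on {6:e}
minimal pieces: {0:b, 1:e}
ways to finish when only these pieces remain (= sum over removing one remaining piece with nothing left below it):
  1 left: {7}→1
  2 left: {6,7}→1
  3 left: {5,6,7}→1
  4 left: {3,5,6,7}→1  {4,5,6,7}→1
  5 left: {3,4,5,6,7}→2
  6 left: {2,3,4,5,6,7}→2
  placing 0:b first → 2 extensions
  placing 1:e first → 2 extensions
total linear extensions = 4

4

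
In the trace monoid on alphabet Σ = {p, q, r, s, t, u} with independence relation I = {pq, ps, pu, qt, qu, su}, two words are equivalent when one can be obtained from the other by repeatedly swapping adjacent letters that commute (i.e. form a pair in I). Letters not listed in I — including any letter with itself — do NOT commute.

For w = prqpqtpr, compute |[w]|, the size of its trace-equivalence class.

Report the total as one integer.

10

piece 0:p — minimal
piece 1:r rests on {0:p}
piece 2:q rests on {1:r}
piece 3:p rests on {1:r}
piece 4:q rests on {2:q}
piece 5:t rests on {3:p}
piece 6:p rests on {5:t}
piece 7:r rests on {4:q, 6:p}
minimal pieces: {0:p}
ways to finish when only these pieces remain (= sum over removing one remaining piece with nothing left below it):
  1 left: {7}→1
  2 left: {4,7}→1  {6,7}→1
  3 left: {2,4,7}→1  {4,6,7}→2  {5,6,7}→1
  4 left: {2,4,6,7}→3  {3,5,6,7}→1  {4,5,6,7}→3
  5 left: {2,4,5,6,7}→6  {3,4,5,6,7}→4
  6 left: {2,3,4,5,6,7}→10
  placing 0:p first → 10 extensions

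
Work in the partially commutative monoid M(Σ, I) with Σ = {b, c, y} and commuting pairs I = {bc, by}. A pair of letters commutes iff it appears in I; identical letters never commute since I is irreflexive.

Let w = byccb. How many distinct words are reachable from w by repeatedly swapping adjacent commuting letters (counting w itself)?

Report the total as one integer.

10

#0=b has no predecessor
#1=y has no predecessor
#2=c depends on [1:y]
#3=c depends on [2:c]
#4=b depends on [0:b]
sources: [0:b, 1:y]
N(rest) = Σ N(rest − s) over sources s of rest; N(one piece) = 1:
  size 1 → [3]=1  [4]=1
  size 2 → [0,4]=1  [2,3]=1  [3,4]=2
  size 3 → [0,3,4]=3  [1,2,3]=1  [2,3,4]=3
  first=0(b) contributes 4
  first=1(y) contributes 6
|[w]| = 10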